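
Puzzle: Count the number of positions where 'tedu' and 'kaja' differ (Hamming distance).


Alignment:
Position 1: 't' vs 'k' = DIFFER
Position 2: 'e' vs 'a' = DIFFER
Position 3: 'd' vs 'j' = DIFFER
Position 4: 'u' vs 'a' = DIFFER
Total differences: 4

4


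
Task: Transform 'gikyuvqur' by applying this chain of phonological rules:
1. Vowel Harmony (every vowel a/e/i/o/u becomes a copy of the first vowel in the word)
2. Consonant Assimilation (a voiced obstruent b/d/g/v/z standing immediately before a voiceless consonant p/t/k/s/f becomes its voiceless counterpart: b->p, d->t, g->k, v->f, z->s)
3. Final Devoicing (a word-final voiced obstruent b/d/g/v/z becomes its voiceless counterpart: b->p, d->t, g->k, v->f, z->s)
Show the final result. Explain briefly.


Starting form: 'gikyuvqur'
Rule 1: Vowel Harmony: all vowels become 'i' (matching first vowel). 'gikyuvqur' -> 'gikyivqir'
Rule 2: Consonant Assimilation: no voiced obstruent (b/d/g/v/z) stands immediately before a voiceless consonant (p/t/k/s/f). No change.
Rule 3: Final Devoicing: final consonant 'r' is not one of the voiced obstruents b/d/g/v/z. No change.
Final form: 'gikyivqir'

gikyivqir


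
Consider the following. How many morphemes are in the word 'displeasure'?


Decomposition: dis- (prefix) + please (root) + -ure (suffix) = 3 morpheme(s)

3 morphemes


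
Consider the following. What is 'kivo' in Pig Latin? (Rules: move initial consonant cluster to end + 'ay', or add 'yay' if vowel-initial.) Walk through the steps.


'kivo': move consonant cluster 'k' to end and add 'ay': 'ivokay'.

ivokay


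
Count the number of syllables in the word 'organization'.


Break 'organization' into syllables: or-gan-i-za-tion -> or | gan | i | za | tion = 5 syllables

5 syllables


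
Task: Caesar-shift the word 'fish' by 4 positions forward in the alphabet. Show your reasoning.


Shift each letter by 4: f -> j, i -> m, s -> w, h -> l. Result: 'jmwl'.

jmwl


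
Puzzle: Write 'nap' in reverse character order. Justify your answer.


Reverse 'nap' character by character: 'pan'.

pan


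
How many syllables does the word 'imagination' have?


Break 'imagination' into syllables: i-mag-i-na-tion -> i | mag | i | na | tion = 5 syllables

5 syllables


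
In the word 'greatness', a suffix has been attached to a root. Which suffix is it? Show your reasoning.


The word 'greatness' = 'great' (root) + '-ness' (suffix). The suffix is '-ness'.

ness


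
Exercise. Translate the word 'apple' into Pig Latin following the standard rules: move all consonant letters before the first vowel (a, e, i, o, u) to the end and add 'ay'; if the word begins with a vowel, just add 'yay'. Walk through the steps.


'apple' starts with a vowel, so add 'yay': 'appleyay'.

appleyay


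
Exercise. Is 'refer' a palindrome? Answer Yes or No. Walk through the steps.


Forward: 'refer'
Reversed: 'refer'
They are identical.

Yes


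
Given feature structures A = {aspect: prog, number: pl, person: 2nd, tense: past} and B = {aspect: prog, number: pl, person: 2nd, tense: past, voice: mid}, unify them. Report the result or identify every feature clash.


Compare features:
aspect: A=prog vs B=prog -> unified: prog
number: A=pl vs B=pl -> unified: pl
person: A=2nd vs B=2nd -> unified: 2nd
tense: A=past vs B=past -> unified: past
voice: A=_ vs B=mid -> unified: mid
No clashes found.

Unified: {aspect: prog, number: pl, person: 2nd, tense: past, voice: mid}


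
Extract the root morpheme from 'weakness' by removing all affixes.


Remove suffix '-ness' from 'weakness' to get root 'weak'.

weak


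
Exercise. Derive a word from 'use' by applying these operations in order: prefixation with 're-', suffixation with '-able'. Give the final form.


Step 1: Add prefix 're-' to 'use' = 'reuse'
Step 2: Add suffix '-able' to 'reuse' = 'reusable'

reusable


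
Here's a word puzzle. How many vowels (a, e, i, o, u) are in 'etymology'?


Vowels in 'etymology': e, o, o = 3 vowels.

3


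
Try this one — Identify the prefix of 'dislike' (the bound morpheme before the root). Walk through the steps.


The word 'dislike' = 'dis' (prefix) + 'like' (root). The prefix is 'dis'.

dis


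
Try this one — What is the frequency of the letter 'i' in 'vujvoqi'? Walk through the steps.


Letter 'i' in 'vujvoqi': found at position(s) 7 = 1 occurrence(s).

1


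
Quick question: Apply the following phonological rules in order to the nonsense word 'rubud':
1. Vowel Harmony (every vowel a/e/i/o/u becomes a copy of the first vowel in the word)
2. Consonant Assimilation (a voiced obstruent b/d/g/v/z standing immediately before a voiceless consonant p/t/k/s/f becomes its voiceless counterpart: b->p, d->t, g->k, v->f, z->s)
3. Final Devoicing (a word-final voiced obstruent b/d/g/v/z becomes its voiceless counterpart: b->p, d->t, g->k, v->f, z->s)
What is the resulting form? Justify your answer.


Starting form: 'rubud'
Rule 1: Vowel Harmony: all vowels already match. No change.
Rule 2: Consonant Assimilation: no voiced obstruent (b/d/g/v/z) stands immediately before a voiceless consonant (p/t/k/s/f). No change.
Rule 3: Final Devoicing: word-final voiced obstruent 'd' becomes voiceless 't'. 'rubud' -> 'rubut'
Final form: 'rubut'

rubut


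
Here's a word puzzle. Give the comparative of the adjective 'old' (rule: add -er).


Apply comparative formation (add -er): 'old' -> 'older'.

older


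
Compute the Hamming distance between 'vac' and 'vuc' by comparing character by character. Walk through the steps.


Alignment:
Position 1: 'v' vs 'v' = match
Position 2: 'a' vs 'u' = DIFFER
Position 3: 'c' vs 'c' = match
Total differences: 1

1


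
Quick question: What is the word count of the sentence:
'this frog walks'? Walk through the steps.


Split into words: this | frog | walks = 3 words.

3


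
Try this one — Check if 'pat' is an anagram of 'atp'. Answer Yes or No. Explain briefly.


Sorted letters of 'pat': 'apt'
Sorted letters of 'atp': 'apt'
They match.

Yes


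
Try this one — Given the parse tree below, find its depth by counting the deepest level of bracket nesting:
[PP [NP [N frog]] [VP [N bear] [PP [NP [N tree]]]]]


Count bracket nesting levels:
'[' at pos 0: depth = 1
'[' at pos 4: depth = 2
'[' at pos 8: depth = 3
'[' at pos 18: depth = 2
'[' at pos 22: depth = 3
'[' at pos 31: depth = 3
'[' at pos 35: depth = 4
'[' at pos 39: depth = 5
Maximum depth reached: 5

5


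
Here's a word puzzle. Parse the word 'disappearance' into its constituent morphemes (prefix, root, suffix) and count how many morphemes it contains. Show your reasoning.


Step 1: Identify prefix: 'dis' (meaning: not/apart)
Step 2: Identify root: 'appear'
Step 3: Identify suffix(es): 'ance'
Decomposition: dis- (prefix: not/apart) + appear (root) + -ance (suffix: state/act)
Total morphemes: 3

3 morphemes (dis- (prefix: not/apart) + appear (root) + -ance (suffix: state/act))


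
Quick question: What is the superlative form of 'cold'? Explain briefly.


Apply superlative formation (add -est): 'cold' -> 'coldest'.

coldest


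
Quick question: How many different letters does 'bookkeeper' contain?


Unique letters in 'bookkeeper': {b, e, k, o, p, r} = 6 distinct letters.

6


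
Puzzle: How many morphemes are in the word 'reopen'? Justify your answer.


Decomposition: re- (prefix) + open (root) = 2 morpheme(s)

2 morphemes


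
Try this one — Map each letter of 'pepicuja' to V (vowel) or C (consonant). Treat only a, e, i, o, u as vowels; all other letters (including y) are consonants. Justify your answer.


Letter mapping: p = C, e = V, p = C, i = V, c = C, u = V, j = C, a = V.

CVCVCVCV


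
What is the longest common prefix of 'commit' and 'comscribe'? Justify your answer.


Compare from the start: 3 characters match: 'com'. Mismatch at position 4: 'm' vs 's'.

com


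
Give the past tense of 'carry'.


Apply rule: Change -y to -ied. 'carry' becomes 'carried'.

carried


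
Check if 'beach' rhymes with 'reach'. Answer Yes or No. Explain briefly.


Rime (stressed vowel + following sounds) of 'beach': -each = /iːtʃ/
Rime of 'reach': -each = /iːtʃ/
/iːtʃ/ and /iːtʃ/ are the same ending sound, so the words rhyme.

Yes


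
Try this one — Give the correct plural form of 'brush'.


Apply rule: Add -es (sibilant/fricative ending). 'brush' becomes 'brushes'.

brushes


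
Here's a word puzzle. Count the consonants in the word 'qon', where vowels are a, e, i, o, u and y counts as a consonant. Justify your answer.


Consonants in 'qon': q, n = 2 consonants.

2


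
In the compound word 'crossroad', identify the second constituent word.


Split 'crossroad' into 'cross' + 'road'. The second part is 'road'.

road


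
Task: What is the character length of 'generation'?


Spell out 'generation' and number each letter: g(1), e(2), n(3), e(4), r(5), a(6), t(7), i(8), o(9), n(10). Total: 10 letters.

10


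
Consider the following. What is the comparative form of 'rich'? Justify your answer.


Apply comparative formation (add -er): 'rich' -> 'richer'.

richer


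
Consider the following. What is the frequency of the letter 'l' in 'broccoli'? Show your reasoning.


Letter 'l' in 'broccoli': found at position(s) 7 = 1 occurrence(s).

1


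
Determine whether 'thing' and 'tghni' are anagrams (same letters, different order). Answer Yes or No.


Sorted letters of 'thing': 'ghint'
Sorted letters of 'tghni': 'ghint'
They match.

Yes


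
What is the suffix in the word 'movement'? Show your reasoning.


The word 'movement' = 'move' (root) + '-ment' (suffix). The suffix is '-ment'.

ment


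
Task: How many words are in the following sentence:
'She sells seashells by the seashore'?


Split into words: She | sells | seashells | by | the | seashore = 6 words.

6


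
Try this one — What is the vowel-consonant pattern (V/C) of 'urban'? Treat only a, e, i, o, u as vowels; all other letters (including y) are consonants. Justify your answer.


Letter mapping: u = V, r = C, b = C, a = V, n = C.

VCCVC


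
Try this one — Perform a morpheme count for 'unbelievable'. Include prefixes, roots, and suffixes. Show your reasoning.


Decomposition: un- (prefix) + believe (root) + -able (suffix) = 3 morpheme(s)

3 morphemes


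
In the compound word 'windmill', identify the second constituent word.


Split 'windmill' into 'wind' + 'mill'. The second part is 'mill'.

mill


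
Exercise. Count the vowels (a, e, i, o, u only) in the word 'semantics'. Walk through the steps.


Vowels in 'semantics': e, a, i = 3 vowels.

3


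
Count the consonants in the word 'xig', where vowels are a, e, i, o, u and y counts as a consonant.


Consonants in 'xig': x, g = 2 consonants.

2


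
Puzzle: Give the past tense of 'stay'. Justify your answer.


Apply rule: Add -ed. 'stay' becomes 'stayed'.

stayed


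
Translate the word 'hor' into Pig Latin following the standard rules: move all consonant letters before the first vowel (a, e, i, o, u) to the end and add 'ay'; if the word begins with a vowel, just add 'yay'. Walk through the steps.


'hor': move consonant cluster 'h' to end and add 'ay': 'orhay'.

orhay


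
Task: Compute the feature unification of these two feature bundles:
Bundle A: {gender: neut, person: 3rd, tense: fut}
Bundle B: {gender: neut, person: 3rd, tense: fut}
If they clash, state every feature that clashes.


Compare features:
gender: A=neut vs B=neut -> unified: neut
person: A=3rd vs B=3rd -> unified: 3rd
tense: A=fut vs B=fut -> unified: fut
No clashes found.

Unified: {gender: neut, person: 3rd, tense: fut}


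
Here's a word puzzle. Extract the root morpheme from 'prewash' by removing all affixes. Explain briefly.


Remove prefix 'pre' from 'prewash' to get root 'wash'.

wash


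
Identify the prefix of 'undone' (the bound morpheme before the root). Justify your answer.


The word 'undone' = 'un' (prefix) + 'done' (root). The prefix is 'un'.

un


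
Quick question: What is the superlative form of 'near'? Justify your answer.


Apply superlative formation (add -est): 'near' -> 'nearest'.

nearest


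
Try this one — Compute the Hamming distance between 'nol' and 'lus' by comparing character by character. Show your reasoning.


Alignment:
Position 1: 'n' vs 'l' = DIFFER
Position 2: 'o' vs 'u' = DIFFER
Position 3: 'l' vs 's' = DIFFER
Total differences: 3

3


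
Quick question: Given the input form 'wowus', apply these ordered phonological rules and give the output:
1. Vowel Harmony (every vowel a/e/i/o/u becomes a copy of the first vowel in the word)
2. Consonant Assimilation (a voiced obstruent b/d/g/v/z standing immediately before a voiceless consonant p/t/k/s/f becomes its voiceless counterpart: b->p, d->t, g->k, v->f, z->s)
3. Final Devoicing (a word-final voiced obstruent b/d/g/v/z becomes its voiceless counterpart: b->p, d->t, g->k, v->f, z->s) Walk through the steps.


Starting form: 'wowus'
Rule 1: Vowel Harmony: all vowels become 'o' (matching first vowel). 'wowus' -> 'wowos'
Rule 2: Consonant Assimilation: no voiced obstruent (b/d/g/v/z) stands immediately before a voiceless consonant (p/t/k/s/f). No change.
Rule 3: Final Devoicing: final consonant 's' is not one of the voiced obstruents b/d/g/v/z. No change.
Final form: 'wowos'

wowos


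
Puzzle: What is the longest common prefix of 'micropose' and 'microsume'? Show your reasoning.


Compare from the start: 5 characters match: 'micro'. Mismatch at position 6: 'p' vs 's'.

micro


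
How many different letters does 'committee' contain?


Unique letters in 'committee': {c, e, i, m, o, t} = 6 distinct letters.

6


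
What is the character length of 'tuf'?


Spell out 'tuf' and number each letter: t(1), u(2), f(3). Total: 3 letters.

3


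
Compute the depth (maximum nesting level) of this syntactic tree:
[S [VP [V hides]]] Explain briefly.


Count bracket nesting levels:
'[' at pos 0: depth = 1
'[' at pos 3: depth = 2
'[' at pos 7: depth = 3
Maximum depth reached: 3

3


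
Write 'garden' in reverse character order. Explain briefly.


Reverse 'garden' character by character: 'nedrag'.

nedrag


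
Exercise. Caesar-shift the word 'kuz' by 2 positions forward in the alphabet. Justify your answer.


Shift each letter by 2: k -> m, u -> w, z -> b. Result: 'mwb'.

mwb


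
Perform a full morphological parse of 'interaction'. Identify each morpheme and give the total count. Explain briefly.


Step 1: Identify prefix: 'inter' (meaning: between)
Step 2: Identify root: 'act'
Step 3: Identify suffix(es): 'ion'
Decomposition: inter- (prefix: between) + act (root) + -ion (suffix: act of)
Total morphemes: 3

3 morphemes (inter- (prefix: between) + act (root) + -ion (suffix: act of))


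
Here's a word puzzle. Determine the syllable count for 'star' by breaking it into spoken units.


Break 'star' into syllables: star -> star = 1 syllable

1 syllable


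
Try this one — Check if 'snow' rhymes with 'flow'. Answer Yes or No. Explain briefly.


Rime (stressed vowel + following sounds) of 'snow': -ow = /oʊ/
Rime of 'flow': -ow = /oʊ/
/oʊ/ and /oʊ/ are the same ending sound, so the words rhyme.

Yes


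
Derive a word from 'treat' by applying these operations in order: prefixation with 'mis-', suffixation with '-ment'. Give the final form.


Step 1: Add prefix 'mis-' to 'treat' = 'mistreat'
Step 2: Add suffix '-ment' to 'mistreat' = 'mistreatment'

mistreatment


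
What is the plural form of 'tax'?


Apply rule: Add -es (sibilant/fricative ending). 'tax' becomes 'taxes'.

taxes


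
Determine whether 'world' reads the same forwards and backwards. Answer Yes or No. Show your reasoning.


Forward: 'world'
Reversed: 'dlrow'
They differ.

No


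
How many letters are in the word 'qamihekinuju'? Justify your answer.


Spell out 'qamihekinuju' and number each letter: q(1), a(2), m(3), i(4), h(5), e(6), k(7), i(8), n(9), u(10), j(11), u(12). Total: 12 letters.

12


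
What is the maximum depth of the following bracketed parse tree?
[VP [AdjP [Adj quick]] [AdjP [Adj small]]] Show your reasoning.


Count bracket nesting levels:
'[' at pos 0: depth = 1
'[' at pos 4: depth = 2
'[' at pos 10: depth = 3
'[' at pos 23: depth = 2
'[' at pos 29: depth = 3
Maximum depth reached: 3

3


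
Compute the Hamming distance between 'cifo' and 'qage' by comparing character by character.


Alignment:
Position 1: 'c' vs 'q' = DIFFER
Position 2: 'i' vs 'a' = DIFFER
Position 3: 'f' vs 'g' = DIFFER
Position 4: 'o' vs 'e' = DIFFER
Total differences: 4

4


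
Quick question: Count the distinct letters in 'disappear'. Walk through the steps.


Unique letters in 'disappear': {a, d, e, i, p, r, s} = 7 distinct letters.

7


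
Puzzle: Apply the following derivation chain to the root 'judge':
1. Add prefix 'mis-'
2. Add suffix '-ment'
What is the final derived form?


Step 1: Add prefix 'mis-' to 'judge' = 'misjudge'
Step 2: Add suffix '-ment' to 'misjudge' = 'misjudgment'

misjudgment


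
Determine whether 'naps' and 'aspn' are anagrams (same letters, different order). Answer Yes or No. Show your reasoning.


Sorted letters of 'naps': 'anps'
Sorted letters of 'aspn': 'anps'
They match.

Yes


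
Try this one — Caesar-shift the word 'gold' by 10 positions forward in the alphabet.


Shift each letter by 10: g -> q, o -> y, l -> v, d -> n. Result: 'qyvn'.

qyvn


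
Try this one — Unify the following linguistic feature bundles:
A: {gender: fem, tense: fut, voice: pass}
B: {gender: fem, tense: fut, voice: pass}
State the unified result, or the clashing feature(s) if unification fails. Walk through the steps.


Compare features:
gender: A=fem vs B=fem -> unified: fem
tense: A=fut vs B=fut -> unified: fut
voice: A=pass vs B=pass -> unified: pass
No clashes found.

Unified: {gender: fem, tense: fut, voice: pass}


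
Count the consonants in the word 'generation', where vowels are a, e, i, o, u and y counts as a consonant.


Consonants in 'generation': g, n, r, t, n = 5 consonants.

5


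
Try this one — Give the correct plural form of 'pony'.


Apply rule: Change -y to -ies (consonant + y). 'pony' becomes 'ponies'.

ponies


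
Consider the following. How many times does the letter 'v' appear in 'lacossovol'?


Letter 'v' in 'lacossovol': found at position(s) 8 = 1 occurrence(s).

1


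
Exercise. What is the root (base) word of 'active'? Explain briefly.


Remove suffix '-ive' from 'active' to get root 'act'.

act


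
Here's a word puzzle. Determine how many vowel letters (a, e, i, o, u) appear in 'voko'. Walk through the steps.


Vowels in 'voko': o, o = 2 vowels.

2


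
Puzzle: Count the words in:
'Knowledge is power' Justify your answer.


Split into words: Knowledge | is | power = 3 words.

3


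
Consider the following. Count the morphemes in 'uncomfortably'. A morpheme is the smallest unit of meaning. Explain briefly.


Decomposition: un- (prefix) + comfort (root) + -able (suffix) + -ly (suffix) = 4 morpheme(s)

4 morphemes


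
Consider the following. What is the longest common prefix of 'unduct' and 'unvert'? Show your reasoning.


Compare from the start: 2 characters match: 'un'. Mismatch at position 3: 'd' vs 'v'.

un


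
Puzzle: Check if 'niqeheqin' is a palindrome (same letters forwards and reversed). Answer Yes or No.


Forward: 'niqeheqin'
Reversed: 'niqeheqin'
They are identical.

Yes


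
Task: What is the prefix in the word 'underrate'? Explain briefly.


The word 'underrate' = 'under' (prefix) + 'rate' (root). The prefix is 'under'.

under


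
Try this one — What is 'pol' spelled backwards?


Reverse 'pol' character by character: 'lop'.

lop


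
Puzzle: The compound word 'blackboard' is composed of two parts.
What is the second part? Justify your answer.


Split 'blackboard' into 'black' + 'board'. The second part is 'board'.

board


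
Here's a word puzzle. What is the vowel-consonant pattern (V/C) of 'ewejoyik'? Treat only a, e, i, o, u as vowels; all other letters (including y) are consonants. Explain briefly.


Letter mapping: e = V, w = C, e = V, j = C, o = V, y = C, i = V, k = C.

VCVCVCVC


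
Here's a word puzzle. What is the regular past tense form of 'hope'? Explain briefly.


Apply rule: Add -d (word ends in -e). 'hope' becomes 'hoped'.

hoped


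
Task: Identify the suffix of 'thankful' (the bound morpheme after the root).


The word 'thankful' = 'thank' (root) + '-ful' (suffix). The suffix is '-ful'.

ful


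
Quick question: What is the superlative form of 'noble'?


Apply superlative formation (ends in e: add -st): 'noble' -> 'noblest'.

noblest


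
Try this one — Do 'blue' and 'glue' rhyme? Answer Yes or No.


Rime (stressed vowel + following sounds) of 'blue': -ue = /uː/
Rime of 'glue': -ue = /uː/
/uː/ and /uː/ are the same ending sound, so the words rhyme.

Yes


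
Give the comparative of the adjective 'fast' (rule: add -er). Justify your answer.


Apply comparative formation (add -er): 'fast' -> 'faster'.

faster


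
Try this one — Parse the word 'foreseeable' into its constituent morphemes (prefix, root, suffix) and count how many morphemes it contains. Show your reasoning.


Step 1: Identify prefix: 'fore' (meaning: before/front)
Step 2: Identify root: 'see'
Step 3: Identify suffix(es): 'able'
Decomposition: fore- (prefix: before/front) + see (root) + -able (suffix: capable of)
Total morphemes: 3

3 morphemes (fore- (prefix: before/front) + see (root) + -able (suffix: capable of))


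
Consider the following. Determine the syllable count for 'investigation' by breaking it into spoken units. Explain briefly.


Break 'investigation' into syllables: in-ves-ti-ga-tion -> in | ves | ti | ga | tion = 5 syllables

5 syllables


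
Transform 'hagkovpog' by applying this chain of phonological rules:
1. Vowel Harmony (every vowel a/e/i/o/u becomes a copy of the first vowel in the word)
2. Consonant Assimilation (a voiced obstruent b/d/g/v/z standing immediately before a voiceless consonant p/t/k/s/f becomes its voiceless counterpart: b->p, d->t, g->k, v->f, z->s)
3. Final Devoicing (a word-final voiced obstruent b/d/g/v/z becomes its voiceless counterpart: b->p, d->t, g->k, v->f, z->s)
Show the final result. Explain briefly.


Starting form: 'hagkovpog'
Rule 1: Vowel Harmony: all vowels become 'a' (matching first vowel). 'hagkovpog' -> 'hagkavpag'
Rule 2: Consonant Assimilation: voiced obstruent before voiceless consonant becomes voiceless ('gk' -> 'kk', 'vp' -> 'fp'). 'hagkavpag' -> 'hakkafpag'
Rule 3: Final Devoicing: word-final voiced obstruent 'g' becomes voiceless 'k'. 'hakkafpag' -> 'hakkafpak'
Final form: 'hakkafpak'

hakkafpak


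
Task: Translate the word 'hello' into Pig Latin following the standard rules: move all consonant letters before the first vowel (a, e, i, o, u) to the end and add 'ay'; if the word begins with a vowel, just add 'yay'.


'hello': move consonant cluster 'h' to end and add 'ay': 'ellohay'.

ellohay


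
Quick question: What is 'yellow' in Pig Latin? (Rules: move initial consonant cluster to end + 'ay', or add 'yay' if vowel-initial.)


'yellow': move consonant cluster 'y' to end and add 'ay': 'ellowyay'.

ellowyay


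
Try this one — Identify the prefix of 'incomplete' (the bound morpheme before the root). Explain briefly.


The word 'incomplete' = 'in' (prefix) + 'complete' (root). The prefix is 'in'.

in


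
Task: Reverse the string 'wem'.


Reverse 'wem' character by character: 'mew'.

mew


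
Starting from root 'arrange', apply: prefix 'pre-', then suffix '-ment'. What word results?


Step 1: Add prefix 'pre-' to 'arrange' = 'prearrange'
Step 2: Add suffix '-ment' to 'prearrange' = 'prearrangement'

prearrangement


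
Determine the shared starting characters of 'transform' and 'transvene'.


Compare from the start: 5 characters match: 'trans'. Mismatch at position 6: 'f' vs 'v'.

trans


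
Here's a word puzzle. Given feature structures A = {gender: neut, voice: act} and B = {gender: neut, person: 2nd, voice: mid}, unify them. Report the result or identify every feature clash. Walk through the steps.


Compare features:
gender: A=neut vs B=neut -> unified: neut
person: A=_ vs B=2nd -> unified: 2nd
voice: A=act vs B=mid -> CLASH
Clash detected on feature 'voice' (act vs mid); unification fails.

CLASH on 'voice' (act vs mid)


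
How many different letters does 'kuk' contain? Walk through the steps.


Unique letters in 'kuk': {k, u} = 2 distinct letters.

2


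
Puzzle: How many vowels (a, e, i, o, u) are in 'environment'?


Vowels in 'environment': e, i, o, e = 4 vowels.

4


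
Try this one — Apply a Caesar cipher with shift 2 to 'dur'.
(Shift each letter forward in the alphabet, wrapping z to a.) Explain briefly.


Shift each letter by 2: d -> f, u -> w, r -> t. Result: 'fwt'.

fwt


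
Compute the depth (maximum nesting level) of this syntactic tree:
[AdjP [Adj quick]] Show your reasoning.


Count bracket nesting levels:
'[' at pos 0: depth = 1
'[' at pos 6: depth = 2
Maximum depth reached: 2

2


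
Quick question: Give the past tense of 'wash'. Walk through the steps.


Apply rule: Add -ed. 'wash' becomes 'washed'.

washed


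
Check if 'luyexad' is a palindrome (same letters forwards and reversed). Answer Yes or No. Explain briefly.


Forward: 'luyexad'
Reversed: 'daxeyul'
They differ.

No


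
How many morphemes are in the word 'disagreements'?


Decomposition: dis- (prefix) + agree (root) + -ment (suffix) + -s (plural) = 4 morpheme(s)

4 morphemes


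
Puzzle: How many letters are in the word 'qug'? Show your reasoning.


Spell out 'qug' and number each letter: q(1), u(2), g(3). Total: 3 letters.

3


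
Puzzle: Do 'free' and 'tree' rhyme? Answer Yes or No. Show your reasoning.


Rime (stressed vowel + following sounds) of 'free': -ee = /iː/
Rime of 'tree': -ee = /iː/
/iː/ and /iː/ are the same ending sound, so the words rhyme.

Yes


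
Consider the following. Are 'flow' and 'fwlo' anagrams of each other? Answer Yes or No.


Sorted letters of 'flow': 'flow'
Sorted letters of 'fwlo': 'flow'
They match.

Yes


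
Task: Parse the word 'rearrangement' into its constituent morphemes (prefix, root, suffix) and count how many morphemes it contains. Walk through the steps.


Step 1: Identify prefix: 're' (meaning: again)
Step 2: Identify root: 'arrange'
Step 3: Identify suffix(es): 'ment'
Decomposition: re- (prefix: again) + arrange (root) + -ment (suffix: action/result)
Total morphemes: 3

3 morphemes (re- (prefix: again) + arrange (root) + -ment (suffix: action/result))


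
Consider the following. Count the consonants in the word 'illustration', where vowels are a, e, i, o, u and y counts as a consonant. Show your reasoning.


Consonants in 'illustration': l, l, s, t, r, t, n = 7 consonants.

7


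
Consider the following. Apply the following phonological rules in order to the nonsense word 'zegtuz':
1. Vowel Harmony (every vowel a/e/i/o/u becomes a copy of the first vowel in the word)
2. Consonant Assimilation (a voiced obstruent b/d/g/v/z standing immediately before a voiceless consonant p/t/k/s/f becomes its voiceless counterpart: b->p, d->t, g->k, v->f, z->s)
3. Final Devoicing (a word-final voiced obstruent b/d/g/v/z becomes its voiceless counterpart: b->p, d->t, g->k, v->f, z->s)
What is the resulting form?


Starting form: 'zegtuz'
Rule 1: Vowel Harmony: all vowels become 'e' (matching first vowel). 'zegtuz' -> 'zegtez'
Rule 2: Consonant Assimilation: voiced obstruent before voiceless consonant becomes voiceless ('gt' -> 'kt'). 'zegtez' -> 'zektez'
Rule 3: Final Devoicing: word-final voiced obstruent 'z' becomes voiceless 's'. 'zektez' -> 'zektes'
Final form: 'zektes'

zektes


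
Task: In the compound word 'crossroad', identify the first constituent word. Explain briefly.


Split 'crossroad' into 'cross' + 'road'. The first part is 'cross'.

cross


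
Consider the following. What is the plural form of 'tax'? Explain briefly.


Apply rule: Add -es (sibilant/fricative ending). 'tax' becomes 'taxes'.

taxes


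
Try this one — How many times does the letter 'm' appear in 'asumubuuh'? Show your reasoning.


Letter 'm' in 'asumubuuh': found at position(s) 4 = 1 occurrence(s).

1


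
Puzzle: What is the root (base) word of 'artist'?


Remove suffix '-ist' from 'artist' to get root 'art'.

art


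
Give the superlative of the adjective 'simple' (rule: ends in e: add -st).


Apply superlative formation (ends in e: add -st): 'simple' -> 'simplest'.

simplest


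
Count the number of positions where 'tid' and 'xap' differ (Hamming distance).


Alignment:
Position 1: 't' vs 'x' = DIFFER
Position 2: 'i' vs 'a' = DIFFER
Position 3: 'd' vs 'p' = DIFFER
Total differences: 3

3


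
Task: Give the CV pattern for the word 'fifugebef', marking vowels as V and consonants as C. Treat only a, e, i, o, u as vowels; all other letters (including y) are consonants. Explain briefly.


Letter mapping: f = C, i = V, f = C, u = V, g = C, e = V, b = C, e = V, f = C.

CVCVCVCVC


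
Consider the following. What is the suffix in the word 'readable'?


The word 'readable' = 'read' (root) + '-able' (suffix). The suffix is '-able'.

able


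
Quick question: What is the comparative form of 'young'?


Apply comparative formation (add -er): 'young' -> 'younger'.

younger


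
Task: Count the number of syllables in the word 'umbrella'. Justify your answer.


Break 'umbrella' into syllables: um-brel-la -> um | brel | la = 3 syllables

3 syllables


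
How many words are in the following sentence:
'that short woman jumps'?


Split into words: that | short | woman | jumps = 4 words.

4


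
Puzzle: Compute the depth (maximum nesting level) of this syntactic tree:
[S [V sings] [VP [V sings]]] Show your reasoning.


Count bracket nesting levels:
'[' at pos 0: depth = 1
'[' at pos 3: depth = 2
'[' at pos 13: depth = 2
'[' at pos 17: depth = 3
Maximum depth reached: 3

3


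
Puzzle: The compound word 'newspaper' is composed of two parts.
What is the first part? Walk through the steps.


Split 'newspaper' into 'news' + 'paper'. The first part is 'news'.

news


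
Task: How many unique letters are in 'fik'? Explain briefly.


Unique letters in 'fik': {f, i, k} = 3 distinct letters.

3


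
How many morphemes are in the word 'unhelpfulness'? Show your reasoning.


Decomposition: un- (prefix) + help (root) + -ful (suffix) + -ness (suffix) = 4 morpheme(s)

4 morphemes


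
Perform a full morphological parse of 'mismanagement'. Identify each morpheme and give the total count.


Step 1: Identify prefix: 'mis' (meaning: wrongly)
Step 2: Identify root: 'manage'
Step 3: Identify suffix(es): 'ment'
Decomposition: mis- (prefix: wrongly) + manage (root) + -ment (suffix: action/result)
Total morphemes: 3

3 morphemes (mis- (prefix: wrongly) + manage (root) + -ment (suffix: action/result))


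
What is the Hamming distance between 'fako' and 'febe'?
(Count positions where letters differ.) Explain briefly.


Alignment:
Position 1: 'f' vs 'f' = match
Position 2: 'a' vs 'e' = DIFFER
Position 3: 'k' vs 'b' = DIFFER
Position 4: 'o' vs 'e' = DIFFER
Total differences: 3

3


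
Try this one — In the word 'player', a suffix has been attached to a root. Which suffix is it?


The word 'player' = 'play' (root) + '-er' (suffix). The suffix is '-er'.

er


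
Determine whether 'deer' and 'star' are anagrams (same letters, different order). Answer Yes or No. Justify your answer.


Sorted letters of 'deer': 'deer'
Sorted letters of 'star': 'arst'
They do not match.

No


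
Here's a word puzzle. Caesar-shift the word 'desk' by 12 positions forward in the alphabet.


Shift each letter by 12: d -> p, e -> q, s -> e, k -> w. Result: 'pqew'.

pqew


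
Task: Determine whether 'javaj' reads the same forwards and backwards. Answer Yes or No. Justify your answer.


Forward: 'javaj'
Reversed: 'javaj'
They are identical.

Yes


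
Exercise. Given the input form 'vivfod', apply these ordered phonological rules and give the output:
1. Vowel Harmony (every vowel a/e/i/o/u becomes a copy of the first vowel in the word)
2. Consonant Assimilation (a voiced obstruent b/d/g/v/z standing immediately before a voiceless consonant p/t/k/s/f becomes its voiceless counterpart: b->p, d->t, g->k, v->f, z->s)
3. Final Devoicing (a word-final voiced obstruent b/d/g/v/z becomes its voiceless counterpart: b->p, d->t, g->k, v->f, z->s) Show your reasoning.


Starting form: 'vivfod'
Rule 1: Vowel Harmony: all vowels become 'i' (matching first vowel). 'vivfod' -> 'vivfid'
Rule 2: Consonant Assimilation: voiced obstruent before voiceless consonant becomes voiceless ('vf' -> 'ff'). 'vivfid' -> 'viffid'
Rule 3: Final Devoicing: word-final voiced obstruent 'd' becomes voiceless 't'. 'viffid' -> 'viffit'
Final form: 'viffit'

viffit


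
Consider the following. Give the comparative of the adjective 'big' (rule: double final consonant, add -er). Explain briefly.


Apply comparative formation (double final consonant, add -er): 'big' -> 'bigger'.

bigger


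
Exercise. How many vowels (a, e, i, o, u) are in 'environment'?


Vowels in 'environment': e, i, o, e = 4 vowels.

4


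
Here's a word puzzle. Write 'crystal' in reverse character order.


Reverse 'crystal' character by character: 'latsyrc'.

latsyrc


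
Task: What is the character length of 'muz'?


Spell out 'muz' and number each letter: m(1), u(2), z(3). Total: 3 letters.

3


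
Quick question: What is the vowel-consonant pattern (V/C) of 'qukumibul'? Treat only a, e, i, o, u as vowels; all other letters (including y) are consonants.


Letter mapping: q = C, u = V, k = C, u = V, m = C, i = V, b = C, u = V, l = C.

CVCVCVCVC


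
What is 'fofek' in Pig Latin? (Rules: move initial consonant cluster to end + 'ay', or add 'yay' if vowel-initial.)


'fofek': move consonant cluster 'f' to end and add 'ay': 'ofekfay'.

ofekfay


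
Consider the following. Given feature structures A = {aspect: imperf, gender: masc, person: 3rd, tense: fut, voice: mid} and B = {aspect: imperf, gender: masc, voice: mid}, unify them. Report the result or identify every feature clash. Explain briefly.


Compare features:
aspect: A=imperf vs B=imperf -> unified: imperf
gender: A=masc vs B=masc -> unified: masc
person: A=3rd vs B=_ -> unified: 3rd
tense: A=fut vs B=_ -> unified: fut
voice: A=mid vs B=mid -> unified: mid
No clashes found.

Unified: {aspect: imperf, gender: masc, person: 3rd, tense: fut, voice: mid}


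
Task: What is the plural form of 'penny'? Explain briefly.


Apply rule: Change -y to -ies (consonant + y). 'penny' becomes 'pennies'.

pennies


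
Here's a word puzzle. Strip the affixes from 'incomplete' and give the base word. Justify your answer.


Remove prefix 'in' from 'incomplete' to get root 'complete'.

complete


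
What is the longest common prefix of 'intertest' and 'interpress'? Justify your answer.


Compare from the start: 5 characters match: 'inter'. Mismatch at position 6: 't' vs 'p'.

inter


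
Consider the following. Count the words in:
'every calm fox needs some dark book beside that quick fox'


Split into words: every | calm | fox | needs | some | dark | book | beside | that | quick | fox = 11 words.

11


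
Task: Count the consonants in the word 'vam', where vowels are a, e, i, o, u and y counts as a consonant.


Consonants in 'vam': v, m = 2 consonants.

2


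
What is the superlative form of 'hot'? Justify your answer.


Apply superlative formation (double final consonant, add -est): 'hot' -> 'hottest'.

hottest


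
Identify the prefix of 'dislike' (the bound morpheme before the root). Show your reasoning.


The word 'dislike' = 'dis' (prefix) + 'like' (root). The prefix is 'dis'.

dis


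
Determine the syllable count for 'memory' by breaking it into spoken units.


Break 'memory' into syllables: mem-o-ry -> mem | o | ry = 3 syllables

3 syllables


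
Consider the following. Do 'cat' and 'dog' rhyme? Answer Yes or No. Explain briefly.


Rime (stressed vowel + following sounds) of 'cat': -at = /æt/
Rime of 'dog': -og = /ɒg/
/æt/ and /ɒg/ are different ending sounds, so the words do not rhyme.

No


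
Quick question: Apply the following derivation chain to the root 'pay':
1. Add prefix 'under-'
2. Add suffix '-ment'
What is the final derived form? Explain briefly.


Step 1: Add prefix 'under-' to 'pay' = 'underpay'
Step 2: Add suffix '-ment' to 'underpay' = 'underpayment'

underpayment


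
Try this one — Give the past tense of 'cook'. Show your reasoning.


Apply rule: Add -ed. 'cook' becomes 'cooked'.

cooked


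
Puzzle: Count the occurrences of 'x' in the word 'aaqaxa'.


Letter 'x' in 'aaqaxa': found at position(s) 5 = 1 occurrence(s).

1


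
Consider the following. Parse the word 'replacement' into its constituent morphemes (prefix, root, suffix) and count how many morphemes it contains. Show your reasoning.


Step 1: Identify prefix: 're' (meaning: again)
Step 2: Identify root: 'place'
Step 3: Identify suffix(es): 'ment'
Decomposition: re- (prefix: again) + place (root) + -ment (suffix: action/result)
Total morphemes: 3

3 morphemes (re- (prefix: again) + place (root) + -ment (suffix: action/result))


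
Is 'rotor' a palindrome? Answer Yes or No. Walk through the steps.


Forward: 'rotor'
Reversed: 'rotor'
They are identical.

Yes


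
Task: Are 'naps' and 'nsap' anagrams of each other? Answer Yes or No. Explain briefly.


Sorted letters of 'naps': 'anps'
Sorted letters of 'nsap': 'anps'
They match.

Yes


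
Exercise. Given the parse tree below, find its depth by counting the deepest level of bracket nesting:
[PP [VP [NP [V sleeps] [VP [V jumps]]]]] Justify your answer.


Count bracket nesting levels:
'[' at pos 0: depth = 1
'[' at pos 4: depth = 2
'[' at pos 8: depth = 3
'[' at pos 12: depth = 4
'[' at pos 23: depth = 4
'[' at pos 27: depth = 5
Maximum depth reached: 5

5


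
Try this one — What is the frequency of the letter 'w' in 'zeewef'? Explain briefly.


Letter 'w' in 'zeewef': found at position(s) 4 = 1 occurrence(s).

1


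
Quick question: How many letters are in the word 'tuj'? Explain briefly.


Spell out 'tuj' and number each letter: t(1), u(2), j(3). Total: 3 letters.

3


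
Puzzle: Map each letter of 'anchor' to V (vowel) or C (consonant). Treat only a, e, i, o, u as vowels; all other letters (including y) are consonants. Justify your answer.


Letter mapping: a = V, n = C, c = C, h = C, o = V, r = C.

VCCCVC


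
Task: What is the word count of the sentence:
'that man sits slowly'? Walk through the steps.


Split into words: that | man | sits | slowly = 4 words.

4


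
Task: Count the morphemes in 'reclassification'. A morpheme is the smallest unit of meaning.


Decomposition: re- (prefix) + class (root) + -ify (suffix) + -ation (suffix) = 4 morpheme(s)

4 morphemes


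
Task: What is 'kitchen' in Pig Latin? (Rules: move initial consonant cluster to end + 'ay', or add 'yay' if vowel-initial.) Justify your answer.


'kitchen': move consonant cluster 'k' to end and add 'ay': 'itchenkay'.

itchenkay


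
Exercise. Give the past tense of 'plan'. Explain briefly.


Apply rule: Double final consonant and add -ed. 'plan' becomes 'planned'.

planned


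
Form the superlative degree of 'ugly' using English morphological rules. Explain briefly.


Apply superlative formation (consonant + y: change y to i, add -est): 'ugly' -> 'ugliest'.

ugliest
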